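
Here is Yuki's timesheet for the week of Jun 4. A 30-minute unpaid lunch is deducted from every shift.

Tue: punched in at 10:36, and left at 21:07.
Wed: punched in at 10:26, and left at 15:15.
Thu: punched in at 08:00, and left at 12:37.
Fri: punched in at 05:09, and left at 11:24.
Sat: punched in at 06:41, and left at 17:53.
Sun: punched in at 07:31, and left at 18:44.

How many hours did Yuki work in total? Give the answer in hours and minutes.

45 h 37 min

Tue: 10:36–21:07 = 10 h 31 min; less 30 min break → 10 h 1 min
Wed: 10:26–15:15 = 4 h 49 min; less 30 min break → 4 h 19 min
Thu: 08:00–12:37 = 4 h 37 min; less 30 min break → 4 h 7 min
Fri: 05:09–11:24 = 6 h 15 min; less 30 min break → 5 h 45 min
Sat: 06:41–17:53 = 11 h 12 min; less 30 min break → 10 h 42 min
Sun: 07:31–18:44 = 11 h 13 min; less 30 min break → 10 h 43 min
Total: 10 h 1 min + 4 h 19 min + 4 h 7 min + 5 h 45 min + 10 h 42 min + 10 h 43 min = 45 h 37 min.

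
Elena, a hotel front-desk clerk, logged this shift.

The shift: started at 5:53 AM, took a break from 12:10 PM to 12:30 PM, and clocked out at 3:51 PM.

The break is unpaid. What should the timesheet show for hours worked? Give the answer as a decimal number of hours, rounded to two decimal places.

The shift: 5:53 AM–3:51 PM = 9 h 58 min; less 20 min break → 9 h 38 min

9.63 hours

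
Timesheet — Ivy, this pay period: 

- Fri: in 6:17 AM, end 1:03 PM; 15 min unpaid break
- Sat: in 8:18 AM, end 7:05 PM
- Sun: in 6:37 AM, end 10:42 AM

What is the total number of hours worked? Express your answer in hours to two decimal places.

21.38 hours

Fri: 6:17 AM–1:03 PM = 6 h 46 min; less 15 min break → 6 h 31 min
Sat: 8:18 AM–7:05 PM = 10 h 47 min
Sun: 6:37 AM–10:42 AM = 4 h 5 min
Total: 6 h 31 min + 10 h 47 min + 4 h 5 min = 21 h 23 min.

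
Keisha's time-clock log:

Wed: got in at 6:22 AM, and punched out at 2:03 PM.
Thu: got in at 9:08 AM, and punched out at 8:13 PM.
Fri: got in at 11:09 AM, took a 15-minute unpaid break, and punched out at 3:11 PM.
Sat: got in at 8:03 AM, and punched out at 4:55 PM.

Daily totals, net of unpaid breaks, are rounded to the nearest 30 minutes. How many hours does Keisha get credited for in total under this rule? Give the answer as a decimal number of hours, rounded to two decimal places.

Wed: 6:22 AM–2:03 PM = 7 h 41 min → rounds to 7 h 30 min
Thu: 9:08 AM–8:13 PM = 11 h 5 min → rounds to 11 h 0 min
Fri: 11:09 AM–3:11 PM = 4 h 2 min − 15 min = 3 h 47 min → rounds to 4 h 0 min
Sat: 8:03 AM–4:55 PM = 8 h 52 min → rounds to 9 h 0 min
Total credited: 31 h 30 min.

31.50 hours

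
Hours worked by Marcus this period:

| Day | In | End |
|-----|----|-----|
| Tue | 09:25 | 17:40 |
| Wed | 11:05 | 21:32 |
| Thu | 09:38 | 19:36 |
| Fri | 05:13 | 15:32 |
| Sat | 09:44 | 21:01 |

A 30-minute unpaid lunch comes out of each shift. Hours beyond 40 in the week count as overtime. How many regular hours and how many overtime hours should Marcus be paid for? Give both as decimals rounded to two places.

Regular 40.00 hours, overtime 7.77 hours

Tue: 09:25–17:40 = 8 h 15 min; less 30 min break → 7 h 45 min
Wed: 11:05–21:32 = 10 h 27 min; less 30 min break → 9 h 57 min
Thu: 09:38–19:36 = 9 h 58 min; less 30 min break → 9 h 28 min
Fri: 05:13–15:32 = 10 h 19 min; less 30 min break → 9 h 49 min
Sat: 09:44–21:01 = 11 h 17 min; less 30 min break → 10 h 47 min
Total worked: 47 h 46 min = 47.77 h.
Threshold 40 h → overtime 7 h 46 min, regular 40 h 0 min.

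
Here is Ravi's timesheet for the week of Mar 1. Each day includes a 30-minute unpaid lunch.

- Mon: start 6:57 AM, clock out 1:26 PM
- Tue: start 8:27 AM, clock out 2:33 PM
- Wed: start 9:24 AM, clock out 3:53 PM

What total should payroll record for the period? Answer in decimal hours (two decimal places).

Mon: 6:57 AM–1:26 PM = 6 h 29 min; less 30 min break → 5 h 59 min
Tue: 8:27 AM–2:33 PM = 6 h 6 min; less 30 min break → 5 h 36 min
Wed: 9:24 AM–3:53 PM = 6 h 29 min; less 30 min break → 5 h 59 min
Total: 5 h 59 min + 5 h 36 min + 5 h 59 min = 17 h 34 min.

17.57 hours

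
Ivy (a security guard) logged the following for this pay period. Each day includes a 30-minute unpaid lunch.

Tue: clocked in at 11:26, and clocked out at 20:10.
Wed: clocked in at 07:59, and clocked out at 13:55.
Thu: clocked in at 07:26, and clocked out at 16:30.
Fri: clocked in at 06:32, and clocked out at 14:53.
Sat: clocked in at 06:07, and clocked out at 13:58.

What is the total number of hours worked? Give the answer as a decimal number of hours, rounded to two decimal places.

37.43 hours

Tue: 11:26–20:10 = 8 h 44 min; less 30 min break → 8 h 14 min
Wed: 07:59–13:55 = 5 h 56 min; less 30 min break → 5 h 26 min
Thu: 07:26–16:30 = 9 h 4 min; less 30 min break → 8 h 34 min
Fri: 06:32–14:53 = 8 h 21 min; less 30 min break → 7 h 51 min
Sat: 06:07–13:58 = 7 h 51 min; less 30 min break → 7 h 21 min
Total: 8 h 14 min + 5 h 26 min + 8 h 34 min + 7 h 51 min + 7 h 21 min = 37 h 26 min.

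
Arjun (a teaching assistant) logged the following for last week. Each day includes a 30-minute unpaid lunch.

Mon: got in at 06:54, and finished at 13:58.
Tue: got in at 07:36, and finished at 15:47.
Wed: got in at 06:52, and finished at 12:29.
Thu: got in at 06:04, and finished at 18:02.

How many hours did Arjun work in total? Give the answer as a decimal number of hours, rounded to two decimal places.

Mon: 06:54–13:58 = 7 h 4 min; less 30 min break → 6 h 34 min
Tue: 07:36–15:47 = 8 h 11 min; less 30 min break → 7 h 41 min
Wed: 06:52–12:29 = 5 h 37 min; less 30 min break → 5 h 7 min
Thu: 06:04–18:02 = 11 h 58 min; less 30 min break → 11 h 28 min
Total: 6 h 34 min + 7 h 41 min + 5 h 7 min + 11 h 28 min = 30 h 50 min.

30.83 hours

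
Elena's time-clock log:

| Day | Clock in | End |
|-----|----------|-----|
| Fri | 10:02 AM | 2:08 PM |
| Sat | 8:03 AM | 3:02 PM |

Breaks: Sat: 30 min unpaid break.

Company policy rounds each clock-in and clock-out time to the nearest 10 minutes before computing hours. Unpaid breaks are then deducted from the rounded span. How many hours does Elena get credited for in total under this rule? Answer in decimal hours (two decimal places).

Fri: in 10:02 AM→10:00 AM, out 2:08 PM→2:10 PM; 4 h 10 min
Sat: in 8:03 AM→8:00 AM, out 3:02 PM→3:00 PM; 7 h 0 min − 30 min = 6 h 30 min
Total credited: 10 h 40 min.

10.67 hours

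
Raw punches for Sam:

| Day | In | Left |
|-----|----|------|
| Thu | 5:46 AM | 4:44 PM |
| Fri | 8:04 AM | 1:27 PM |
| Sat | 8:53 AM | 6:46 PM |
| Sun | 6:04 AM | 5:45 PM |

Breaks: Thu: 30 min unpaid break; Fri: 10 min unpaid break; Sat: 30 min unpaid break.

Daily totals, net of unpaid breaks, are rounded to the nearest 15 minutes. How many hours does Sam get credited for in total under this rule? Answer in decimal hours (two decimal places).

37.00 hours

Thu: 5:46 AM–4:44 PM = 10 h 58 min − 30 min = 10 h 28 min → rounds to 10 h 30 min
Fri: 8:04 AM–1:27 PM = 5 h 23 min − 10 min = 5 h 13 min → rounds to 5 h 15 min
Sat: 8:53 AM–6:46 PM = 9 h 53 min − 30 min = 9 h 23 min → rounds to 9 h 30 min
Sun: 6:04 AM–5:45 PM = 11 h 41 min → rounds to 11 h 45 min
Total credited: 37 h 0 min.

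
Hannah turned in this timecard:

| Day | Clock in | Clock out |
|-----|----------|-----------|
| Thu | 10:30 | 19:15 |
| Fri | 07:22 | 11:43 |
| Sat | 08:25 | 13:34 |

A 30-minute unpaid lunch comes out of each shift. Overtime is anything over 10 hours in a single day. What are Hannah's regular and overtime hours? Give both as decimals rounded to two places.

Thu: 10:30–19:15 = 8 h 45 min; less 30 min break → 8 h 15 min
Fri: 07:22–11:43 = 4 h 21 min; less 30 min break → 3 h 51 min
Sat: 08:25–13:34 = 5 h 9 min; less 30 min break → 4 h 39 min
Thu reg 8 h 15 min / OT 0 h 0 min; Fri reg 3 h 51 min / OT 0 h 0 min; Sat reg 4 h 39 min / OT 0 h 0 min.
Totals: regular 16 h 45 min, overtime 0 h 0 min.

Regular 16.75 hours, overtime 0.00 hours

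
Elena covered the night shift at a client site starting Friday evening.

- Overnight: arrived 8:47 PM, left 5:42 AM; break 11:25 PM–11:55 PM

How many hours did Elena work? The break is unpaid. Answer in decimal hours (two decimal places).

8.42 hours

Overnight: 8:47 PM → midnight = 3 h 13 min; midnight → 5:42 AM = 5 h 42 min; span 8 h 55 min; less 30 min break → 8 h 25 min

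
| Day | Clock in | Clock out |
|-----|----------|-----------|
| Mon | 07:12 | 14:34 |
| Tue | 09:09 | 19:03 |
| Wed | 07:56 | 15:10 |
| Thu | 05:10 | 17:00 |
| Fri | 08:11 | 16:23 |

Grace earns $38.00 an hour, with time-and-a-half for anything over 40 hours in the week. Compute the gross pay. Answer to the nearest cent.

Mon: 07:12–14:34 = 7 h 22 min
Tue: 09:09–19:03 = 9 h 54 min
Wed: 07:56–15:10 = 7 h 14 min
Thu: 05:10–17:00 = 11 h 50 min
Fri: 08:11–16:23 = 8 h 12 min
Total worked: 44 h 32 min = 2672 min.
Regular 40 h 0 min = 2400 min at $38.00/h; overtime 4 h 32 min = 272 min at $57.00/h.
Pay = (2400 × $38.00 + 272 × $57.00) ÷ 60 = $1778.40.

$1778.40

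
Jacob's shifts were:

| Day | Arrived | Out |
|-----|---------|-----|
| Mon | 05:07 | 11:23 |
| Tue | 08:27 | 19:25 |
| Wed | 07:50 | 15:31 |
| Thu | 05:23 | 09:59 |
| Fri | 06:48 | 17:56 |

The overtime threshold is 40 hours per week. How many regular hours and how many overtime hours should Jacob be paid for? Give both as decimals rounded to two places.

Regular 40.00 hours, overtime 0.65 hours

Mon: 05:07–11:23 = 6 h 16 min
Tue: 08:27–19:25 = 10 h 58 min
Wed: 07:50–15:31 = 7 h 41 min
Thu: 05:23–09:59 = 4 h 36 min
Fri: 06:48–17:56 = 11 h 8 min
Total worked: 40 h 39 min = 40.65 h.
Threshold 40 h → overtime 0 h 39 min, regular 40 h 0 min.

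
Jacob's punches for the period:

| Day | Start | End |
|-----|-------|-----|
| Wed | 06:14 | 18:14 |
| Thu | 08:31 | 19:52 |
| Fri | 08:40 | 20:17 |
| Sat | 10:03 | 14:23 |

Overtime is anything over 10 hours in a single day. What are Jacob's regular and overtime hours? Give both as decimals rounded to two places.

Wed: 06:14–18:14 = 12 h 0 min
Thu: 08:31–19:52 = 11 h 21 min
Fri: 08:40–20:17 = 11 h 37 min
Sat: 10:03–14:23 = 4 h 20 min
Wed reg 10 h 0 min / OT 2 h 0 min; Thu reg 10 h 0 min / OT 1 h 21 min; Fri reg 10 h 0 min / OT 1 h 37 min; Sat reg 4 h 20 min / OT 0 h 0 min.
Totals: regular 34 h 20 min, overtime 4 h 58 min.

Regular 34.33 hours, overtime 4.97 hours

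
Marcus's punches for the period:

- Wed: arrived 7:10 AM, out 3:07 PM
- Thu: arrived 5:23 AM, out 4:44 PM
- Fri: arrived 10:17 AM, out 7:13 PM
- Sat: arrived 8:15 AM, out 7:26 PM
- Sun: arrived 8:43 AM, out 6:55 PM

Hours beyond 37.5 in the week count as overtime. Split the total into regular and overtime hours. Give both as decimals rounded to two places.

Wed: 7:10 AM–3:07 PM = 7 h 57 min
Thu: 5:23 AM–4:44 PM = 11 h 21 min
Fri: 10:17 AM–7:13 PM = 8 h 56 min
Sat: 8:15 AM–7:26 PM = 11 h 11 min
Sun: 8:43 AM–6:55 PM = 10 h 12 min
Total worked: 49 h 37 min = 49.62 h.
Threshold 37.5 h → overtime 12 h 7 min, regular 37 h 30 min.

Regular 37.50 hours, overtime 12.12 hours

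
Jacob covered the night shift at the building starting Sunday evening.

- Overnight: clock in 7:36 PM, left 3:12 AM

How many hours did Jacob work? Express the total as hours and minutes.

7 h 36 min

Overnight: 7:36 PM → midnight = 4 h 24 min; midnight → 3:12 AM = 3 h 12 min; span 7 h 36 min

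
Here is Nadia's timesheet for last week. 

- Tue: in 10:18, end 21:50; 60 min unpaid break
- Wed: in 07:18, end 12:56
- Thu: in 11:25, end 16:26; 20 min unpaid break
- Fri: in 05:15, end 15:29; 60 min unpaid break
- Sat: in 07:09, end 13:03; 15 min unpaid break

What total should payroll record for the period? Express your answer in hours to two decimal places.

Tue: 10:18–21:50 = 11 h 32 min; less 60 min break → 10 h 32 min
Wed: 07:18–12:56 = 5 h 38 min
Thu: 11:25–16:26 = 5 h 1 min; less 20 min break → 4 h 41 min
Fri: 05:15–15:29 = 10 h 14 min; less 60 min break → 9 h 14 min
Sat: 07:09–13:03 = 5 h 54 min; less 15 min break → 5 h 39 min
Total: 10 h 32 min + 5 h 38 min + 4 h 41 min + 9 h 14 min + 5 h 39 min = 35 h 44 min.

35.73 hours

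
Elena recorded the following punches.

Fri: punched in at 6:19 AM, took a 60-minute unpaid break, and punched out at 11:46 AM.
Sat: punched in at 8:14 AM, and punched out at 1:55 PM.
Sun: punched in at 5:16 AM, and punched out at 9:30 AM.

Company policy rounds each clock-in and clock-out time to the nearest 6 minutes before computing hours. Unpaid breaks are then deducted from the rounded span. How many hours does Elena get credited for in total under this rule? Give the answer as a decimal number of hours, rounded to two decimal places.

Fri: in 6:19 AM→6:18 AM, out 11:46 AM→11:48 AM; 5 h 30 min − 60 min = 4 h 30 min
Sat: in 8:14 AM→8:12 AM, out 1:55 PM→1:54 PM; 5 h 42 min
Sun: in 5:16 AM→5:18 AM, out 9:30 AM→9:30 AM; 4 h 12 min
Total credited: 14 h 24 min.

14.40 hours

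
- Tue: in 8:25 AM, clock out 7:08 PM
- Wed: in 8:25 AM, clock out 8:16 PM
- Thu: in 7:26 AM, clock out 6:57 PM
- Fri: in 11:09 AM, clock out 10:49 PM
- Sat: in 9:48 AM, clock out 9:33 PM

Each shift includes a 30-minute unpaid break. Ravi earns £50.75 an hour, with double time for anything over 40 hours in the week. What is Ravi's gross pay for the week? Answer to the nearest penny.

Tue: 8:25 AM–7:08 PM = 10 h 43 min; less 30 min break → 10 h 13 min
Wed: 8:25 AM–8:16 PM = 11 h 51 min; less 30 min break → 11 h 21 min
Thu: 7:26 AM–6:57 PM = 11 h 31 min; less 30 min break → 11 h 1 min
Fri: 11:09 AM–10:49 PM = 11 h 40 min; less 30 min break → 11 h 10 min
Sat: 9:48 AM–9:33 PM = 11 h 45 min; less 30 min break → 11 h 15 min
Total worked: 55 h 0 min = 3300 min.
Regular 40 h 0 min = 2400 min at £50.75/h; overtime 15 h 0 min = 900 min at £101.50/h.
Pay = (2400 × £50.75 + 900 × £101.50) ÷ 60 = £3552.50.

£3552.50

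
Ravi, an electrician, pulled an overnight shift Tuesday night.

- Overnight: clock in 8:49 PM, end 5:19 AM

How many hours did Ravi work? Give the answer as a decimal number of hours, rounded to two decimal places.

8.50 hours

Overnight: 8:49 PM → midnight = 3 h 11 min; midnight → 5:19 AM = 5 h 19 min; span 8 h 30 min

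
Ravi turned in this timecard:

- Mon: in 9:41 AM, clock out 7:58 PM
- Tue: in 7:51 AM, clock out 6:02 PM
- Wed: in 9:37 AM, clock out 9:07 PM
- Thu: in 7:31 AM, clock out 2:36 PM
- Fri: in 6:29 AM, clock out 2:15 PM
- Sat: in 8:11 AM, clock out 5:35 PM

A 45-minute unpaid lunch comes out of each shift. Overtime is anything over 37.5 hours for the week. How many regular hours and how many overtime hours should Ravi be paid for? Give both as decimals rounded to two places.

Mon: 9:41 AM–7:58 PM = 10 h 17 min; less 45 min break → 9 h 32 min
Tue: 7:51 AM–6:02 PM = 10 h 11 min; less 45 min break → 9 h 26 min
Wed: 9:37 AM–9:07 PM = 11 h 30 min; less 45 min break → 10 h 45 min
Thu: 7:31 AM–2:36 PM = 7 h 5 min; less 45 min break → 6 h 20 min
Fri: 6:29 AM–2:15 PM = 7 h 46 min; less 45 min break → 7 h 1 min
Sat: 8:11 AM–5:35 PM = 9 h 24 min; less 45 min break → 8 h 39 min
Total worked: 51 h 43 min = 51.72 h.
Threshold 37.5 h → overtime 14 h 13 min, regular 37 h 30 min.

Regular 37.50 hours, overtime 14.22 hours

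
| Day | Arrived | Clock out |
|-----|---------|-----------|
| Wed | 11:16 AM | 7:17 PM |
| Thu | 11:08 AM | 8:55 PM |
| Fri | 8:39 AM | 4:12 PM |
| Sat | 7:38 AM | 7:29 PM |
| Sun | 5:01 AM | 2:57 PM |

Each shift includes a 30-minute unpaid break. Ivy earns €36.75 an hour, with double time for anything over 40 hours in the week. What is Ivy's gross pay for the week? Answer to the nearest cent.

Wed: 11:16 AM–7:17 PM = 8 h 1 min; less 30 min break → 7 h 31 min
Thu: 11:08 AM–8:55 PM = 9 h 47 min; less 30 min break → 9 h 17 min
Fri: 8:39 AM–4:12 PM = 7 h 33 min; less 30 min break → 7 h 3 min
Sat: 7:38 AM–7:29 PM = 11 h 51 min; less 30 min break → 11 h 21 min
Sun: 5:01 AM–2:57 PM = 9 h 56 min; less 30 min break → 9 h 26 min
Total worked: 44 h 38 min = 2678 min.
Regular 40 h 0 min = 2400 min at €36.75/h; overtime 4 h 38 min = 278 min at €73.50/h.
Pay = (2400 × €36.75 + 278 × €73.50) ÷ 60 = €1810.55.

€1810.55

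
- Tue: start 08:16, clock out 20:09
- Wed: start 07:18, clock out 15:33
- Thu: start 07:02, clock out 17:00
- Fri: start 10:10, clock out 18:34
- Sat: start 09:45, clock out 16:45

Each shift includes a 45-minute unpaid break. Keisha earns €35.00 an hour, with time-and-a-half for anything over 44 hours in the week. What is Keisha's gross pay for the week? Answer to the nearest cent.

Tue: 08:16–20:09 = 11 h 53 min; less 45 min break → 11 h 8 min
Wed: 07:18–15:33 = 8 h 15 min; less 45 min break → 7 h 30 min
Thu: 07:02–17:00 = 9 h 58 min; less 45 min break → 9 h 13 min
Fri: 10:10–18:34 = 8 h 24 min; less 45 min break → 7 h 39 min
Sat: 09:45–16:45 = 7 h 0 min; less 45 min break → 6 h 15 min
Total worked: 41 h 45 min = 2505 min.
Regular 41 h 45 min = 2505 min at €35.00/h; overtime 0 h 0 min = 0 min at €52.50/h.
Pay = (2505 × €35.00 + 0 × €52.50) ÷ 60 = €1461.25.

€1461.25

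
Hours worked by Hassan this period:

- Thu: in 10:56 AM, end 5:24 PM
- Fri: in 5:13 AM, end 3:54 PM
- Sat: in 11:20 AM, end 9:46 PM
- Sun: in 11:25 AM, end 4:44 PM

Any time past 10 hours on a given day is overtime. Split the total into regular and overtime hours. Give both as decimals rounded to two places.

Thu: 10:56 AM–5:24 PM = 6 h 28 min
Fri: 5:13 AM–3:54 PM = 10 h 41 min
Sat: 11:20 AM–9:46 PM = 10 h 26 min
Sun: 11:25 AM–4:44 PM = 5 h 19 min
Thu reg 6 h 28 min / OT 0 h 0 min; Fri reg 10 h 0 min / OT 0 h 41 min; Sat reg 10 h 0 min / OT 0 h 26 min; Sun reg 5 h 19 min / OT 0 h 0 min.
Totals: regular 31 h 47 min, overtime 1 h 7 min.

Regular 31.78 hours, overtime 1.12 hours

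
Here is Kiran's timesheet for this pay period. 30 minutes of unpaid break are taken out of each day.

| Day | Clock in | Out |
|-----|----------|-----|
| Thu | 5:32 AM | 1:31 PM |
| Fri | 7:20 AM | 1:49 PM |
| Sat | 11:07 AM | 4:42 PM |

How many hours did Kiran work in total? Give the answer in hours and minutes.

18 h 33 min

Thu: 5:32 AM–1:31 PM = 7 h 59 min; less 30 min break → 7 h 29 min
Fri: 7:20 AM–1:49 PM = 6 h 29 min; less 30 min break → 5 h 59 min
Sat: 11:07 AM–4:42 PM = 5 h 35 min; less 30 min break → 5 h 5 min
Total: 7 h 29 min + 5 h 59 min + 5 h 5 min = 18 h 33 min.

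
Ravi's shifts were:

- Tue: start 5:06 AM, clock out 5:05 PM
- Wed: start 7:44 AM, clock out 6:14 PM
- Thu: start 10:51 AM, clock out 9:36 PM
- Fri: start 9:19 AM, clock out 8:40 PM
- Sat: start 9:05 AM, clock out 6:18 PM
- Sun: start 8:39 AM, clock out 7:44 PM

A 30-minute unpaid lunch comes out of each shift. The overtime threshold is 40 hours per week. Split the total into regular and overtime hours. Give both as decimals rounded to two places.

Tue: 5:06 AM–5:05 PM = 11 h 59 min; less 30 min break → 11 h 29 min
Wed: 7:44 AM–6:14 PM = 10 h 30 min; less 30 min break → 10 h 0 min
Thu: 10:51 AM–9:36 PM = 10 h 45 min; less 30 min break → 10 h 15 min
Fri: 9:19 AM–8:40 PM = 11 h 21 min; less 30 min break → 10 h 51 min
Sat: 9:05 AM–6:18 PM = 9 h 13 min; less 30 min break → 8 h 43 min
Sun: 8:39 AM–7:44 PM = 11 h 5 min; less 30 min break → 10 h 35 min
Total worked: 61 h 53 min = 61.88 h.
Threshold 40 h → overtime 21 h 53 min, regular 40 h 0 min.

Regular 40.00 hours, overtime 21.88 hours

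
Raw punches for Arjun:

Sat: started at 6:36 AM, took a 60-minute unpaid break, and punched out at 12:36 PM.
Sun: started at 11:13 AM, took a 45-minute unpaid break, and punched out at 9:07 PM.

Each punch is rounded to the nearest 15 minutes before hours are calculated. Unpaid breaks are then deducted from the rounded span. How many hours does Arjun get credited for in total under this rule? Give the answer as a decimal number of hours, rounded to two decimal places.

Sat: in 6:36 AM→6:30 AM, out 12:36 PM→12:30 PM; 6 h 0 min − 60 min = 5 h 0 min
Sun: in 11:13 AM→11:15 AM, out 9:07 PM→9:00 PM; 9 h 45 min − 45 min = 9 h 0 min
Total credited: 14 h 0 min.

14.00 hours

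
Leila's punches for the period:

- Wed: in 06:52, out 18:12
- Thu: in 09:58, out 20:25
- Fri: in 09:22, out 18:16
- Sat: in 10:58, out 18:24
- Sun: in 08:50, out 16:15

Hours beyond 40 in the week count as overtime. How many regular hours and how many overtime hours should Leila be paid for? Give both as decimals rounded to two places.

Regular 40.00 hours, overtime 5.53 hours

Wed: 06:52–18:12 = 11 h 20 min
Thu: 09:58–20:25 = 10 h 27 min
Fri: 09:22–18:16 = 8 h 54 min
Sat: 10:58–18:24 = 7 h 26 min
Sun: 08:50–16:15 = 7 h 25 min
Total worked: 45 h 32 min = 45.53 h.
Threshold 40 h → overtime 5 h 32 min, regular 40 h 0 min.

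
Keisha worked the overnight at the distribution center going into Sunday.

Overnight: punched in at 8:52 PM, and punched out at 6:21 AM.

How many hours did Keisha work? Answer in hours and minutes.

9 h 29 min

Overnight: 8:52 PM → midnight = 3 h 8 min; midnight → 6:21 AM = 6 h 21 min; span 9 h 29 min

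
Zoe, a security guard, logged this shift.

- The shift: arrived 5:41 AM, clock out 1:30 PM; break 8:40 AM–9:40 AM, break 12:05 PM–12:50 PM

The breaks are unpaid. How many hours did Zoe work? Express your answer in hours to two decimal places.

6.07 hours

The shift: 5:41 AM–1:30 PM = 7 h 49 min; less 105 min break → 6 h 4 min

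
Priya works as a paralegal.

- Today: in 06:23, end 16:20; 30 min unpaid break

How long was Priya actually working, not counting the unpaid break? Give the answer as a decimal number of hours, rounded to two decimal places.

9.45 hours

Today: 06:23–16:20 = 9 h 57 min; less 30 min break → 9 h 27 min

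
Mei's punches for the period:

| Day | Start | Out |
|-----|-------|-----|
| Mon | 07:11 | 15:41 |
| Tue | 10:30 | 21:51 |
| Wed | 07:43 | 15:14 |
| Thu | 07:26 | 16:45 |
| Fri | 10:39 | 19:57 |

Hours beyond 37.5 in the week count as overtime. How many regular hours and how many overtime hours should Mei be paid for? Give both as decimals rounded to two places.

Mon: 07:11–15:41 = 8 h 30 min
Tue: 10:30–21:51 = 11 h 21 min
Wed: 07:43–15:14 = 7 h 31 min
Thu: 07:26–16:45 = 9 h 19 min
Fri: 10:39–19:57 = 9 h 18 min
Total worked: 45 h 59 min = 45.98 h.
Threshold 37.5 h → overtime 8 h 29 min, regular 37 h 30 min.

Regular 37.50 hours, overtime 8.48 hours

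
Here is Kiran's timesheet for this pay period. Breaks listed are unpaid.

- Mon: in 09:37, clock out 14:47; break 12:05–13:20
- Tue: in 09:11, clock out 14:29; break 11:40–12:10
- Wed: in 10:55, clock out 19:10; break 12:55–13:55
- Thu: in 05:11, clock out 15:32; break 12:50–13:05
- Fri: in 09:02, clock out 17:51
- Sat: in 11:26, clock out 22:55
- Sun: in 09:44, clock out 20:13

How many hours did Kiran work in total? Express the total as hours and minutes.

56 h 51 min

Mon: 09:37–14:47 = 5 h 10 min; less 75 min break → 3 h 55 min
Tue: 09:11–14:29 = 5 h 18 min; less 30 min break → 4 h 48 min
Wed: 10:55–19:10 = 8 h 15 min; less 60 min break → 7 h 15 min
Thu: 05:11–15:32 = 10 h 21 min; less 15 min break → 10 h 6 min
Fri: 09:02–17:51 = 8 h 49 min
Sat: 11:26–22:55 = 11 h 29 min
Sun: 09:44–20:13 = 10 h 29 min
Total: 3 h 55 min + 4 h 48 min + 7 h 15 min + 10 h 6 min + 8 h 49 min + 11 h 29 min + 10 h 29 min = 56 h 51 min.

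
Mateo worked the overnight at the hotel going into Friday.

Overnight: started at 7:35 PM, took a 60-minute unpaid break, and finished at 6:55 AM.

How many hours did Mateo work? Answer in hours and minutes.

10 h 20 min

Overnight: 7:35 PM → midnight = 4 h 25 min; midnight → 6:55 AM = 6 h 55 min; span 11 h 20 min; less 60 min break → 10 h 20 min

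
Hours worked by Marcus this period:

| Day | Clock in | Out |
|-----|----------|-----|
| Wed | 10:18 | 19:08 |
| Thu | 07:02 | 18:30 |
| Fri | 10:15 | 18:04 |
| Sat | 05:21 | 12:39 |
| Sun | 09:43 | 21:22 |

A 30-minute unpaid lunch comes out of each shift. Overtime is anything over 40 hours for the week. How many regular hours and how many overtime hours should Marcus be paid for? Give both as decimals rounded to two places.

Wed: 10:18–19:08 = 8 h 50 min; less 30 min break → 8 h 20 min
Thu: 07:02–18:30 = 11 h 28 min; less 30 min break → 10 h 58 min
Fri: 10:15–18:04 = 7 h 49 min; less 30 min break → 7 h 19 min
Sat: 05:21–12:39 = 7 h 18 min; less 30 min break → 6 h 48 min
Sun: 09:43–21:22 = 11 h 39 min; less 30 min break → 11 h 9 min
Total worked: 44 h 34 min = 44.57 h.
Threshold 40 h → overtime 4 h 34 min, regular 40 h 0 min.

Regular 40.00 hours, overtime 4.57 hours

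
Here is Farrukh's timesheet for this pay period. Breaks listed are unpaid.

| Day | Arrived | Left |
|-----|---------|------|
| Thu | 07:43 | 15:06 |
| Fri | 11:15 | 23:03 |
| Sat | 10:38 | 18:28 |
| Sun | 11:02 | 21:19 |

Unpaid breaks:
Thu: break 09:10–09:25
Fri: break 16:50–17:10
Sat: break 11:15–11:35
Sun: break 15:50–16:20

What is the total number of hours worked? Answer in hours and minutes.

35 h 53 min

Thu: 07:43–15:06 = 7 h 23 min; less 15 min break → 7 h 8 min
Fri: 11:15–23:03 = 11 h 48 min; less 20 min break → 11 h 28 min
Sat: 10:38–18:28 = 7 h 50 min; less 20 min break → 7 h 30 min
Sun: 11:02–21:19 = 10 h 17 min; less 30 min break → 9 h 47 min
Total: 7 h 8 min + 11 h 28 min + 7 h 30 min + 9 h 47 min = 35 h 53 min.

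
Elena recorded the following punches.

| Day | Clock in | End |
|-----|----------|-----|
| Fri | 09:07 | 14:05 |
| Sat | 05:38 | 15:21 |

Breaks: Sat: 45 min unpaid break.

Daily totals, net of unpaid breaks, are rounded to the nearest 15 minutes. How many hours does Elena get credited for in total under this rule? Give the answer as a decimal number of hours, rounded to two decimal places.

Fri: 09:07–14:05 = 4 h 58 min → rounds to 5 h 0 min
Sat: 05:38–15:21 = 9 h 43 min − 45 min = 8 h 58 min → rounds to 9 h 0 min
Total credited: 14 h 0 min.

14.00 hours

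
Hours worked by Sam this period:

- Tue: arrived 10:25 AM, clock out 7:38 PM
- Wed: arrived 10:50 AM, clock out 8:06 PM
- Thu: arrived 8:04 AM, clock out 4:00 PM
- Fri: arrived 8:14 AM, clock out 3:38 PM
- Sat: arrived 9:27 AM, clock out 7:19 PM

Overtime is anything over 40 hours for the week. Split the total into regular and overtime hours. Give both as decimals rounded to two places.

Tue: 10:25 AM–7:38 PM = 9 h 13 min
Wed: 10:50 AM–8:06 PM = 9 h 16 min
Thu: 8:04 AM–4:00 PM = 7 h 56 min
Fri: 8:14 AM–3:38 PM = 7 h 24 min
Sat: 9:27 AM–7:19 PM = 9 h 52 min
Total worked: 43 h 41 min = 43.68 h.
Threshold 40 h → overtime 3 h 41 min, regular 40 h 0 min.

Regular 40.00 hours, overtime 3.68 hours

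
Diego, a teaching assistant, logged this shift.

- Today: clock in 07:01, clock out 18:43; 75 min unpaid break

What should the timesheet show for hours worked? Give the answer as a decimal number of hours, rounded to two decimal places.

Today: 07:01–18:43 = 11 h 42 min; less 75 min break → 10 h 27 min

10.45 hours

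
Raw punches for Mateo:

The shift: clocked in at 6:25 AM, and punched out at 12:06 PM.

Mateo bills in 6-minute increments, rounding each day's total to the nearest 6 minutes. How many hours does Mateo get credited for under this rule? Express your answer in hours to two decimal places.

5.70 hours

The shift: 6:25 AM–12:06 PM = 5 h 41 min → rounds to 5 h 42 min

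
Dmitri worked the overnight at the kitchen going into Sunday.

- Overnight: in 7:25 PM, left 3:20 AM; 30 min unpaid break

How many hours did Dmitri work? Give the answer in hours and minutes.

7 h 25 min

Overnight: 7:25 PM → midnight = 4 h 35 min; midnight → 3:20 AM = 3 h 20 min; span 7 h 55 min; less 30 min break → 7 h 25 min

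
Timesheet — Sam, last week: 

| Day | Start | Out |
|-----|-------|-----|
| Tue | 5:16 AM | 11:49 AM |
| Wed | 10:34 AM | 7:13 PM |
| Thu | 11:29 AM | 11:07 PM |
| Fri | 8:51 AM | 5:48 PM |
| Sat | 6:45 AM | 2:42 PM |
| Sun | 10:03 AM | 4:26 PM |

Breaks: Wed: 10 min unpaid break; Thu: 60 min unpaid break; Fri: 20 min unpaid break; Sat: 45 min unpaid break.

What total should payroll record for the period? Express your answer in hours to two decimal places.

47.87 hours

Tue: 5:16 AM–11:49 AM = 6 h 33 min
Wed: 10:34 AM–7:13 PM = 8 h 39 min; less 10 min break → 8 h 29 min
Thu: 11:29 AM–11:07 PM = 11 h 38 min; less 60 min break → 10 h 38 min
Fri: 8:51 AM–5:48 PM = 8 h 57 min; less 20 min break → 8 h 37 min
Sat: 6:45 AM–2:42 PM = 7 h 57 min; less 45 min break → 7 h 12 min
Sun: 10:03 AM–4:26 PM = 6 h 23 min
Total: 6 h 33 min + 8 h 29 min + 10 h 38 min + 8 h 37 min + 7 h 12 min + 6 h 23 min = 47 h 52 min.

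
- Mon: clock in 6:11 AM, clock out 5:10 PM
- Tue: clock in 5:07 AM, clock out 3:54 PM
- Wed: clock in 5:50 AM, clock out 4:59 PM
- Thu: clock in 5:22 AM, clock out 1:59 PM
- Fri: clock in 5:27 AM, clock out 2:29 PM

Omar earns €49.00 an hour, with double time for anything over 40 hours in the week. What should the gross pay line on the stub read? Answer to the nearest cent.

Mon: 6:11 AM–5:10 PM = 10 h 59 min
Tue: 5:07 AM–3:54 PM = 10 h 47 min
Wed: 5:50 AM–4:59 PM = 11 h 9 min
Thu: 5:22 AM–1:59 PM = 8 h 37 min
Fri: 5:27 AM–2:29 PM = 9 h 2 min
Total worked: 50 h 34 min = 3034 min.
Regular 40 h 0 min = 2400 min at €49.00/h; overtime 10 h 34 min = 634 min at €98.00/h.
Pay = (2400 × €49.00 + 634 × €98.00) ÷ 60 = €2995.53.

€2995.53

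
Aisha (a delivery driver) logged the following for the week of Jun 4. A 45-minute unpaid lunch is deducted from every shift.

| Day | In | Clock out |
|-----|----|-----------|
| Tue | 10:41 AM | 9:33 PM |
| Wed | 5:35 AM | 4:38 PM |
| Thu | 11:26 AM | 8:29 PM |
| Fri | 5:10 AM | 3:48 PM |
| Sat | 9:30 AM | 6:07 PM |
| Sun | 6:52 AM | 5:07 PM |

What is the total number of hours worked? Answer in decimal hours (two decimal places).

Tue: 10:41 AM–9:33 PM = 10 h 52 min; less 45 min break → 10 h 7 min
Wed: 5:35 AM–4:38 PM = 11 h 3 min; less 45 min break → 10 h 18 min
Thu: 11:26 AM–8:29 PM = 9 h 3 min; less 45 min break → 8 h 18 min
Fri: 5:10 AM–3:48 PM = 10 h 38 min; less 45 min break → 9 h 53 min
Sat: 9:30 AM–6:07 PM = 8 h 37 min; less 45 min break → 7 h 52 min
Sun: 6:52 AM–5:07 PM = 10 h 15 min; less 45 min break → 9 h 30 min
Total: 10 h 7 min + 10 h 18 min + 8 h 18 min + 9 h 53 min + 7 h 52 min + 9 h 30 min = 55 h 58 min.

55.97 hours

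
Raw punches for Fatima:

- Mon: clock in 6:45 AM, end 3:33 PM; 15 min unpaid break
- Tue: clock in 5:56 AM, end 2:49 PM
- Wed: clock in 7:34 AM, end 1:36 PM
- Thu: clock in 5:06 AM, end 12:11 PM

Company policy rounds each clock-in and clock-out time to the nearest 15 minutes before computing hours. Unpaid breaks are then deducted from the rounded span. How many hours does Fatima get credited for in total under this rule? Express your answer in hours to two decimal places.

Mon: in 6:45 AM→6:45 AM, out 3:33 PM→3:30 PM; 8 h 45 min − 15 min = 8 h 30 min
Tue: in 5:56 AM→6:00 AM, out 2:49 PM→2:45 PM; 8 h 45 min
Wed: in 7:34 AM→7:30 AM, out 1:36 PM→1:30 PM; 6 h 0 min
Thu: in 5:06 AM→5:00 AM, out 12:11 PM→12:15 PM; 7 h 15 min
Total credited: 30 h 30 min.

30.50 hours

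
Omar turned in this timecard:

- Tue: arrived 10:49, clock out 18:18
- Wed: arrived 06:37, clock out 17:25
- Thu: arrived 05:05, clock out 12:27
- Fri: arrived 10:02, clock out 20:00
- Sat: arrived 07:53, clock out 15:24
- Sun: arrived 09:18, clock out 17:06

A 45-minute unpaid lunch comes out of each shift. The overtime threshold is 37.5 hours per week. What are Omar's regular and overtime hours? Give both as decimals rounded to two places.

Regular 37.50 hours, overtime 8.93 hours

Tue: 10:49–18:18 = 7 h 29 min; less 45 min break → 6 h 44 min
Wed: 06:37–17:25 = 10 h 48 min; less 45 min break → 10 h 3 min
Thu: 05:05–12:27 = 7 h 22 min; less 45 min break → 6 h 37 min
Fri: 10:02–20:00 = 9 h 58 min; less 45 min break → 9 h 13 min
Sat: 07:53–15:24 = 7 h 31 min; less 45 min break → 6 h 46 min
Sun: 09:18–17:06 = 7 h 48 min; less 45 min break → 7 h 3 min
Total worked: 46 h 26 min = 46.43 h.
Threshold 37.5 h → overtime 8 h 56 min, regular 37 h 30 min.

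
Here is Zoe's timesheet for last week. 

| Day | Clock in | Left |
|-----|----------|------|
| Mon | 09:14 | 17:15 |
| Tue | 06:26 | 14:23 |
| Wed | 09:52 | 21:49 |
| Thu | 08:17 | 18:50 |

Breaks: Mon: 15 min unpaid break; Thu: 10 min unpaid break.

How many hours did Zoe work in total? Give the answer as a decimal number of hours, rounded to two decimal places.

Mon: 09:14–17:15 = 8 h 1 min; less 15 min break → 7 h 46 min
Tue: 06:26–14:23 = 7 h 57 min
Wed: 09:52–21:49 = 11 h 57 min
Thu: 08:17–18:50 = 10 h 33 min; less 10 min break → 10 h 23 min
Total: 7 h 46 min + 7 h 57 min + 11 h 57 min + 10 h 23 min = 38 h 3 min.

38.05 hours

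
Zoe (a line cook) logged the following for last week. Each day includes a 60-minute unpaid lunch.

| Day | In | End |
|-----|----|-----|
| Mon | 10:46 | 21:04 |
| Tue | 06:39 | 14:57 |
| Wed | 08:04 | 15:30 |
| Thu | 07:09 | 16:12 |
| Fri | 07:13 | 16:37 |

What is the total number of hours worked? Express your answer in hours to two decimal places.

Mon: 10:46–21:04 = 10 h 18 min; less 60 min break → 9 h 18 min
Tue: 06:39–14:57 = 8 h 18 min; less 60 min break → 7 h 18 min
Wed: 08:04–15:30 = 7 h 26 min; less 60 min break → 6 h 26 min
Thu: 07:09–16:12 = 9 h 3 min; less 60 min break → 8 h 3 min
Fri: 07:13–16:37 = 9 h 24 min; less 60 min break → 8 h 24 min
Total: 9 h 18 min + 7 h 18 min + 6 h 26 min + 8 h 3 min + 8 h 24 min = 39 h 29 min.

39.48 hours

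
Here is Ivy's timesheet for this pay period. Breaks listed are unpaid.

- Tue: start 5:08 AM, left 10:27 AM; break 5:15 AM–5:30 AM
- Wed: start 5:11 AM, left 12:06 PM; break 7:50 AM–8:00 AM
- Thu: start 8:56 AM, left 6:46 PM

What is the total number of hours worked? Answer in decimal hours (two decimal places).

21.65 hours

Tue: 5:08 AM–10:27 AM = 5 h 19 min; less 15 min break → 5 h 4 min
Wed: 5:11 AM–12:06 PM = 6 h 55 min; less 10 min break → 6 h 45 min
Thu: 8:56 AM–6:46 PM = 9 h 50 min
Total: 5 h 4 min + 6 h 45 min + 9 h 50 min = 21 h 39 min.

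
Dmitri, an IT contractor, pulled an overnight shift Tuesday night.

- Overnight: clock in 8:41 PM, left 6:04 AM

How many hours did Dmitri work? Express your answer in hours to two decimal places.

9.38 hours

Overnight: 8:41 PM → midnight = 3 h 19 min; midnight → 6:04 AM = 6 h 4 min; span 9 h 23 min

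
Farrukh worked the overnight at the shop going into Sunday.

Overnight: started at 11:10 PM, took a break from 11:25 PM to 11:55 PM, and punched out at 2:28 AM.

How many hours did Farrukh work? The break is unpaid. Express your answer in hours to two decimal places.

2.80 hours

Overnight: 11:10 PM → midnight = 0 h 50 min; midnight → 2:28 AM = 2 h 28 min; span 3 h 18 min; less 30 min break → 2 h 48 min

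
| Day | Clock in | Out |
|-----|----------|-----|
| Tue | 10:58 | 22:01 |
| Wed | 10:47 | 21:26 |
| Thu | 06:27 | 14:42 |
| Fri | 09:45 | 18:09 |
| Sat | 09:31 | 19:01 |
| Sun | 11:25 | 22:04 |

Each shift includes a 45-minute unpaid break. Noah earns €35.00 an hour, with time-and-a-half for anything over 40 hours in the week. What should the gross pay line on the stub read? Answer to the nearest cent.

Tue: 10:58–22:01 = 11 h 3 min; less 45 min break → 10 h 18 min
Wed: 10:47–21:26 = 10 h 39 min; less 45 min break → 9 h 54 min
Thu: 06:27–14:42 = 8 h 15 min; less 45 min break → 7 h 30 min
Fri: 09:45–18:09 = 8 h 24 min; less 45 min break → 7 h 39 min
Sat: 09:31–19:01 = 9 h 30 min; less 45 min break → 8 h 45 min
Sun: 11:25–22:04 = 10 h 39 min; less 45 min break → 9 h 54 min
Total worked: 54 h 0 min = 3240 min.
Regular 40 h 0 min = 2400 min at €35.00/h; overtime 14 h 0 min = 840 min at €52.50/h.
Pay = (2400 × €35.00 + 840 × €52.50) ÷ 60 = €2135.00.

€2135.00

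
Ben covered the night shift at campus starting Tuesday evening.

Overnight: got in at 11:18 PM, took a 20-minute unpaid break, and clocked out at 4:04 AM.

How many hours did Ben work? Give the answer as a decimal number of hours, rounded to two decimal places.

4.43 hours

Overnight: 11:18 PM → midnight = 0 h 42 min; midnight → 4:04 AM = 4 h 4 min; span 4 h 46 min; less 20 min break → 4 h 26 min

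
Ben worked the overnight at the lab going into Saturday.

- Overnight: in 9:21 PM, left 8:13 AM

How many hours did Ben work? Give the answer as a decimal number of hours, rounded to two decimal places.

10.87 hours

Overnight: 9:21 PM → midnight = 2 h 39 min; midnight → 8:13 AM = 8 h 13 min; span 10 h 52 min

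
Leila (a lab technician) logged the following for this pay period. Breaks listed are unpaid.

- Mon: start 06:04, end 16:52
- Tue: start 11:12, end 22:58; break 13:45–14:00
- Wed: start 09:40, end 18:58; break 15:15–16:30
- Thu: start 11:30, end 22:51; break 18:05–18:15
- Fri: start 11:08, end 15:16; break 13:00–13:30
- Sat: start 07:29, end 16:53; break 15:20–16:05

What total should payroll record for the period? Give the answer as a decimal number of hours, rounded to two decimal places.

53.83 hours

Mon: 06:04–16:52 = 10 h 48 min
Tue: 11:12–22:58 = 11 h 46 min; less 15 min break → 11 h 31 min
Wed: 09:40–18:58 = 9 h 18 min; less 75 min break → 8 h 3 min
Thu: 11:30–22:51 = 11 h 21 min; less 10 min break → 11 h 11 min
Fri: 11:08–15:16 = 4 h 8 min; less 30 min break → 3 h 38 min
Sat: 07:29–16:53 = 9 h 24 min; less 45 min break → 8 h 39 min
Total: 10 h 48 min + 11 h 31 min + 8 h 3 min + 11 h 11 min + 3 h 38 min + 8 h 39 min = 53 h 50 min.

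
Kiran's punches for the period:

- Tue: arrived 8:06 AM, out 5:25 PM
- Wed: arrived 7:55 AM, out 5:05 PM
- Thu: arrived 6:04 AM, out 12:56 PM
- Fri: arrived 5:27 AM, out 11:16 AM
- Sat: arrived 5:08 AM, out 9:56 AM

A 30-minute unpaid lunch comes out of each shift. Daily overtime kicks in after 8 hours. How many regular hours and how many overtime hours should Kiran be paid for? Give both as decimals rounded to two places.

Tue: 8:06 AM–5:25 PM = 9 h 19 min; less 30 min break → 8 h 49 min
Wed: 7:55 AM–5:05 PM = 9 h 10 min; less 30 min break → 8 h 40 min
Thu: 6:04 AM–12:56 PM = 6 h 52 min; less 30 min break → 6 h 22 min
Fri: 5:27 AM–11:16 AM = 5 h 49 min; less 30 min break → 5 h 19 min
Sat: 5:08 AM–9:56 AM = 4 h 48 min; less 30 min break → 4 h 18 min
Tue reg 8 h 0 min / OT 0 h 49 min; Wed reg 8 h 0 min / OT 0 h 40 min; Thu reg 6 h 22 min / OT 0 h 0 min; Fri reg 5 h 19 min / OT 0 h 0 min; Sat reg 4 h 18 min / OT 0 h 0 min.
Totals: regular 31 h 59 min, overtime 1 h 29 min.

Regular 31.98 hours, overtime 1.48 hours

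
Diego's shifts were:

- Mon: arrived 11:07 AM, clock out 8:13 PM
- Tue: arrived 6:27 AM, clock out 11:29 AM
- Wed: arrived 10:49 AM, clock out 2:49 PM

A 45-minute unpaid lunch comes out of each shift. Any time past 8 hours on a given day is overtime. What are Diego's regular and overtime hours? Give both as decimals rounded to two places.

Regular 15.53 hours, overtime 0.35 hours

Mon: 11:07 AM–8:13 PM = 9 h 6 min; less 45 min break → 8 h 21 min
Tue: 6:27 AM–11:29 AM = 5 h 2 min; less 45 min break → 4 h 17 min
Wed: 10:49 AM–2:49 PM = 4 h 0 min; less 45 min break → 3 h 15 min
Mon reg 8 h 0 min / OT 0 h 21 min; Tue reg 4 h 17 min / OT 0 h 0 min; Wed reg 3 h 15 min / OT 0 h 0 min.
Totals: regular 15 h 32 min, overtime 0 h 21 min.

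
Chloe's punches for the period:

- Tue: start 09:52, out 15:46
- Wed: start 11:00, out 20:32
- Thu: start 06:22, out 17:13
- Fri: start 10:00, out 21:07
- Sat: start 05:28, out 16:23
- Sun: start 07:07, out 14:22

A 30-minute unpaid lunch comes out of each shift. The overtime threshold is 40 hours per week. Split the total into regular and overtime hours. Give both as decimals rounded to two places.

Tue: 09:52–15:46 = 5 h 54 min; less 30 min break → 5 h 24 min
Wed: 11:00–20:32 = 9 h 32 min; less 30 min break → 9 h 2 min
Thu: 06:22–17:13 = 10 h 51 min; less 30 min break → 10 h 21 min
Fri: 10:00–21:07 = 11 h 7 min; less 30 min break → 10 h 37 min
Sat: 05:28–16:23 = 10 h 55 min; less 30 min break → 10 h 25 min
Sun: 07:07–14:22 = 7 h 15 min; less 30 min break → 6 h 45 min
Total worked: 52 h 34 min = 52.57 h.
Threshold 40 h → overtime 12 h 34 min, regular 40 h 0 min.

Regular 40.00 hours, overtime 12.57 hours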